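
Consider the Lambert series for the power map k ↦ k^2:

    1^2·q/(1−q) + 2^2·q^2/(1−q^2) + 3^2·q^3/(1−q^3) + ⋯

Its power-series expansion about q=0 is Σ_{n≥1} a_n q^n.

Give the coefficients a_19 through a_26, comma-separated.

362, 546, 500, 610, 530, 850, 651, 850

n=19: 19·1 1·19  f→[361+1]=362
n=20: 1·20 2·10 4·5 5·4 10·2 20·1  f→[1+4+16+25+100+400]=546
d|21:{21,7,3,1}  Σf=441+49+9+1=500
n=22: 1·22 2·11 11·2 22·1  f→[1+4+121+484]=610
d|23:{23,1}  Σf=529+1=530
d|24:{1,2,3,4,6,8,12,24}  Σf=1+4+9+16+36+64+144+576=850
q^25  k|25↦f(k): 1:1 5:25 25:625  a_25=651
d|26:{1,2,13,26}  Σf=1+4+169+676=850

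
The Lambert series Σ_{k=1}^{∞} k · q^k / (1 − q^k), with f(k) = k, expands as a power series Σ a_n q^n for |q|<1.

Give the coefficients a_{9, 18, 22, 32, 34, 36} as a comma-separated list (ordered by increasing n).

13, 39, 36, 63, 54, 91

[q^9] f(1)=1,f(3)=3,f(9)=9 ⇒ 13
q^18  k|18↦f(k): 1:1 2:2 3:3 6:6 9:9 18:18  a_18=39
n=22: 1·22 2·11 11·2 22·1  f→[1+2+11+22]=36
q^32  k|32↦f(k): 32:32 16:16 8:8 4:4 2:2 1:1  a_32=63
d|34:{1,2,17,34}  Σf=1+2+17+34=54
d|36:{1,2,3,4,6,9,12,18,36}  Σf=1+2+3+4+6+9+12+18+36=91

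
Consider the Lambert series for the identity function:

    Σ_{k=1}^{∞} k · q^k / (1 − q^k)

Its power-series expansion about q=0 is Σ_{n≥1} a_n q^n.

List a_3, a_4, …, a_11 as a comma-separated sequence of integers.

d|3:{1,3}  Σf=1+3=4
d|4:{4,2,1}  Σf=4+2+1=7
q^5  k|5↦f(k): 5:5 1:1  a_5=6
[q^6] f(1)=1,f(2)=2,f(3)=3,f(6)=6 ⇒ 12
n=7: 7·1 1·7  f→[7+1]=8
n=8: 1·8 2·4 4·2 8·1  f→[1+2+4+8]=15
[q^9] f(1)=1,f(3)=3,f(9)=9 ⇒ 13
q^10  k|10↦f(k): 1:1 2:2 5:5 10:10  a_10=18
q^11  k|11↦f(k): 1:1 11:11  a_11=12

4, 7, 6, 12, 8, 15, 13, 18, 12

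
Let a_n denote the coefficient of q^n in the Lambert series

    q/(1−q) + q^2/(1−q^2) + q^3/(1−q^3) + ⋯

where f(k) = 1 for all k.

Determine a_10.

a_10 = 4

d|10:{1,2,5,10}  Σf=1+1+1+1=4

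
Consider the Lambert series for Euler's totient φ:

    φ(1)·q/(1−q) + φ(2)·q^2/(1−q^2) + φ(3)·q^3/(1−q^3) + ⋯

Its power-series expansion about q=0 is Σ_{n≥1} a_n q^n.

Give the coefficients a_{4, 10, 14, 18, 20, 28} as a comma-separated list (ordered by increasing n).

[q^4] φ(4)=2,φ(2)=1,φ(1)=1 ⇒ 4
d|10:{1,2,5,10}  Σφ=1+1+4+4=10
q^14  k|14↦φ(k): 14:6 7:6 2:1 1:1  a_14=14
q^18  k|18↦φ(k): 1:1 2:1 3:2 6:2 9:6 18:6  a_18=18
d|20:{1,2,4,5,10,20}  Σφ=1+1+2+4+4+8=20
d|28:{28,14,7,4,2,1}  Σφ=12+6+6+2+1+1=28

4, 10, 14, 18, 20, 28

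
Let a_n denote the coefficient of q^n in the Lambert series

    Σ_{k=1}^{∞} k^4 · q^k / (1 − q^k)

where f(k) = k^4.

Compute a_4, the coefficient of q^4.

n=4: 1·4 2·2 4·1  f→[1+16+256]=273

a_4 = 273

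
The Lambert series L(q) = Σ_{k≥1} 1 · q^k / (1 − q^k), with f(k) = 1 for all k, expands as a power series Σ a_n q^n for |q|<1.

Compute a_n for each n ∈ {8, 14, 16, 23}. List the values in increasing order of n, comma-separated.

[q^8] f(1)=1,f(2)=1,f(4)=1,f(8)=1 ⇒ 4
d|14:{14,7,2,1}  Σf=1+1+1+1=4
[q^16] f(1)=1,f(2)=1,f(4)=1,f(8)=1,f(16)=1 ⇒ 5
[q^23] f(1)=1,f(23)=1 ⇒ 2

4, 4, 5, 2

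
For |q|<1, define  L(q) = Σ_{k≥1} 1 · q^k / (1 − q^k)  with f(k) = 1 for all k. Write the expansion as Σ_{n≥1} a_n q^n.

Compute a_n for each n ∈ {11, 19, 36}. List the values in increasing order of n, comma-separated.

[q^11] f(1)=1,f(11)=1 ⇒ 2
[q^19] f(1)=1,f(19)=1 ⇒ 2
q^36  k|36↦f(k): 1:1 2:1 3:1 4:1 6:1 9:1 12:1 18:1 36:1  a_36=9

2, 2, 9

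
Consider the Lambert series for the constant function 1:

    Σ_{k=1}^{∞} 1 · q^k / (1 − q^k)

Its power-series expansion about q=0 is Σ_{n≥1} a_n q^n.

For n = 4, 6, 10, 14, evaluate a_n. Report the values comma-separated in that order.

3, 4, 4, 4

q^4  k|4↦f(k): 1:1 2:1 4:1  a_4=3
d|6:{6,3,2,1}  Σf=1+1+1+1=4
d|10:{10,5,2,1}  Σf=1+1+1+1=4
q^14  k|14↦f(k): 1:1 2:1 7:1 14:1  a_14=4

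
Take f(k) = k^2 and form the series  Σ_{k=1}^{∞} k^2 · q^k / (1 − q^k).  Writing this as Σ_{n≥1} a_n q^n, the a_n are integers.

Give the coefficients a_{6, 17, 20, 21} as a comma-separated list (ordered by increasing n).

50, 290, 546, 500

n=6: 6·1 3·2 2·3 1·6  f→[36+9+4+1]=50
[q^17] f(17)=289,f(1)=1 ⇒ 290
d|20:{20,10,5,4,2,1}  Σf=400+100+25+16+4+1=546
[q^21] f(1)=1,f(3)=9,f(7)=49,f(21)=441 ⇒ 500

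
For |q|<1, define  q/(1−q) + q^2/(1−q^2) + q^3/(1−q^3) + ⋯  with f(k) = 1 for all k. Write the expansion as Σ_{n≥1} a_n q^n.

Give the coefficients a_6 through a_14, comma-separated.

[q^6] f(1)=1,f(2)=1,f(3)=1,f(6)=1 ⇒ 4
n=7: 7·1 1·7  f→[1+1]=2
q^8  k|8↦f(k): 1:1 2:1 4:1 8:1  a_8=4
q^9  k|9↦f(k): 9:1 3:1 1:1  a_9=3
d|10:{1,2,5,10}  Σf=1+1+1+1=4
q^11  k|11↦f(k): 1:1 11:1  a_11=2
q^12  k|12↦f(k): 12:1 6:1 4:1 3:1 2:1 1:1  a_12=6
d|13:{13,1}  Σf=1+1=2
[q^14] f(14)=1,f(7)=1,f(2)=1,f(1)=1 ⇒ 4

4, 2, 4, 3, 4, 2, 6, 2, 4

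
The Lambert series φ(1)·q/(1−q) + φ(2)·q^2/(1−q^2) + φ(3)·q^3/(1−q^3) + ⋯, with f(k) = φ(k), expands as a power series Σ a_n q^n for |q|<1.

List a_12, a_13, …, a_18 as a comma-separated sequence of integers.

[q^12] φ(12)=4,φ(6)=2,φ(4)=2,φ(3)=2,φ(2)=1,φ(1)=1 ⇒ 12
n=13: 1·13 13·1  φ→[1+12]=13
d|14:{14,7,2,1}  Σφ=6+6+1+1=14
[q^15] φ(1)=1,φ(3)=2,φ(5)=4,φ(15)=8 ⇒ 15
[q^16] φ(16)=8,φ(8)=4,φ(4)=2,φ(2)=1,φ(1)=1 ⇒ 16
[q^17] φ(1)=1,φ(17)=16 ⇒ 17
d|18:{18,9,6,3,2,1}  Σφ=6+6+2+2+1+1=18

12, 13, 14, 15, 16, 17, 18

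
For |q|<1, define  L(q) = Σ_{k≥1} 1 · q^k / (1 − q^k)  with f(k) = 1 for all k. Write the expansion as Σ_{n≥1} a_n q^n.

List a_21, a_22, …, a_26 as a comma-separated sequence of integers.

[q^21] f(21)=1,f(7)=1,f(3)=1,f(1)=1 ⇒ 4
d|22:{22,11,2,1}  Σf=1+1+1+1=4
n=23: 23·1 1·23  f→[1+1]=2
n=24: 24·1 12·2 8·3 6·4 4·6 3·8 2·12 1·24  f→[1+1+1+1+1+1+1+1]=8
[q^25] f(1)=1,f(5)=1,f(25)=1 ⇒ 3
n=26: 1·26 2·13 13·2 26·1  f→[1+1+1+1]=4

4, 4, 2, 8, 3, 4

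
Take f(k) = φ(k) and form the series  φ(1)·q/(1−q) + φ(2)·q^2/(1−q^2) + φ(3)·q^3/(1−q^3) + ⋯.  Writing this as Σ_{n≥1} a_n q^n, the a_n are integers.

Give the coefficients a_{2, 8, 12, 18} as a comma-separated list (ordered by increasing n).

[q^2] φ(2)=1,φ(1)=1 ⇒ 2
[q^8] φ(8)=4,φ(4)=2,φ(2)=1,φ(1)=1 ⇒ 8
[q^12] φ(12)=4,φ(6)=2,φ(4)=2,φ(3)=2,φ(2)=1,φ(1)=1 ⇒ 12
d|18:{18,9,6,3,2,1}  Σφ=6+6+2+2+1+1=18

2, 8, 12, 18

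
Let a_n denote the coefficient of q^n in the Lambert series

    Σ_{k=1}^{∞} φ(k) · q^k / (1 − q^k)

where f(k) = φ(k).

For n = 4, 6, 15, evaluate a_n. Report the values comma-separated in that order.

[q^4] φ(1)=1,φ(2)=1,φ(4)=2 ⇒ 4
[q^6] φ(1)=1,φ(2)=1,φ(3)=2,φ(6)=2 ⇒ 6
q^15  k|15↦φ(k): 1:1 3:2 5:4 15:8  a_15=15

4, 6, 15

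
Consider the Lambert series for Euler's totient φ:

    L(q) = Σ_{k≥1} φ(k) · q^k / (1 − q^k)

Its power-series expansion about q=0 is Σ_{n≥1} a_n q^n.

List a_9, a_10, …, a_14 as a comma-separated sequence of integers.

n=9: 9·1 3·3 1·9  φ→[6+2+1]=9
[q^10] φ(1)=1,φ(2)=1,φ(5)=4,φ(10)=4 ⇒ 10
d|11:{1,11}  Σφ=1+10=11
d|12:{1,2,3,4,6,12}  Σφ=1+1+2+2+2+4=12
n=13: 1·13 13·1  φ→[1+12]=13
n=14: 1·14 2·7 7·2 14·1  φ→[1+1+6+6]=14

9, 10, 11, 12, 13, 14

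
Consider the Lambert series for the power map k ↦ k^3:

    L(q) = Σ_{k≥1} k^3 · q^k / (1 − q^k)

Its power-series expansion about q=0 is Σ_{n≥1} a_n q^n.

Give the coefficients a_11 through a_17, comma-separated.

d|11:{1,11}  Σf=1+1331=1332
q^12  k|12↦f(k): 1:1 2:8 3:27 4:64 6:216 12:1728  a_12=2044
[q^13] f(13)=2197,f(1)=1 ⇒ 2198
d|14:{14,7,2,1}  Σf=2744+343+8+1=3096
[q^15] f(15)=3375,f(5)=125,f(3)=27,f(1)=1 ⇒ 3528
d|16:{1,2,4,8,16}  Σf=1+8+64+512+4096=4681
d|17:{1,17}  Σf=1+4913=4914

1332, 2044, 2198, 3096, 3528, 4681, 4914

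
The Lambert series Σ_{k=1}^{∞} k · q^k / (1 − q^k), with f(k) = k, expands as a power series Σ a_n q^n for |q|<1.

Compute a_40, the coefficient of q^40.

d|40:{40,20,10,8,5,4,2,1}  Σf=40+20+10+8+5+4+2+1=90

a_40 = 90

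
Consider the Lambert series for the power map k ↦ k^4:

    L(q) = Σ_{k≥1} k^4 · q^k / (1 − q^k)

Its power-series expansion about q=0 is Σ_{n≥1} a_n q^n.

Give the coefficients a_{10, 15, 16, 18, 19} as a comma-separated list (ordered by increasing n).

[q^10] f(1)=1,f(2)=16,f(5)=625,f(10)=10000 ⇒ 10642
d|15:{1,3,5,15}  Σf=1+81+625+50625=51332
d|16:{1,2,4,8,16}  Σf=1+16+256+4096+65536=69905
q^18  k|18↦f(k): 18:104976 9:6561 6:1296 3:81 2:16 1:1  a_18=112931
q^19  k|19↦f(k): 19:130321 1:1  a_19=130322

10642, 51332, 69905, 112931, 130322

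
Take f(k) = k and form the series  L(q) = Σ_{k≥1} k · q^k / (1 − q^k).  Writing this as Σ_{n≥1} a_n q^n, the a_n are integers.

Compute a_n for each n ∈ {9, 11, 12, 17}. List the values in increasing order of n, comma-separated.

13, 12, 28, 18

q^9  k|9↦f(k): 1:1 3:3 9:9  a_9=13
d|11:{1,11}  Σf=1+11=12
q^12  k|12↦f(k): 1:1 2:2 3:3 4:4 6:6 12:12  a_12=28
d|17:{1,17}  Σf=1+17=18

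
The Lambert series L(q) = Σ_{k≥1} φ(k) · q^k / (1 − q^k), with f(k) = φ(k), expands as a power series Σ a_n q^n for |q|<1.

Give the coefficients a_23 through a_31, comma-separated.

n=23: 1·23 23·1  φ→[1+22]=23
d|24:{1,2,3,4,6,8,12,24}  Σφ=1+1+2+2+2+4+4+8=24
q^25  k|25↦φ(k): 1:1 5:4 25:20  a_25=25
d|26:{1,2,13,26}  Σφ=1+1+12+12=26
d|27:{27,9,3,1}  Σφ=18+6+2+1=27
[q^28] φ(28)=12,φ(14)=6,φ(7)=6,φ(4)=2,φ(2)=1,φ(1)=1 ⇒ 28
[q^29] φ(29)=28,φ(1)=1 ⇒ 29
q^30  k|30↦φ(k): 1:1 2:1 3:2 5:4 6:2 10:4 15:8 30:8  a_30=30
[q^31] φ(1)=1,φ(31)=30 ⇒ 31

23, 24, 25, 26, 27, 28, 29, 30, 31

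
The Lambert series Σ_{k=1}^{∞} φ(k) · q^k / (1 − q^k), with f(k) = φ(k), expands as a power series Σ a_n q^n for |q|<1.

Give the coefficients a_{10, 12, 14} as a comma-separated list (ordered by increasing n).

q^10  k|10↦φ(k): 10:4 5:4 2:1 1:1  a_10=10
d|12:{12,6,4,3,2,1}  Σφ=4+2+2+2+1+1=12
[q^14] φ(1)=1,φ(2)=1,φ(7)=6,φ(14)=6 ⇒ 14

10, 12, 14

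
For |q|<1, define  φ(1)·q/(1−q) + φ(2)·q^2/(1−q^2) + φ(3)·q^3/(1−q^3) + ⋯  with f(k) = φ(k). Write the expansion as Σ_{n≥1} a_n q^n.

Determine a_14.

n=14: 14·1 7·2 2·7 1·14  φ→[6+6+1+1]=14

a_14 = 14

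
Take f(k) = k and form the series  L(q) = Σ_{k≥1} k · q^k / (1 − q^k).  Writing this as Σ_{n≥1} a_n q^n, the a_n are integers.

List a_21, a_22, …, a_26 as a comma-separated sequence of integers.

32, 36, 24, 60, 31, 42

n=21: 1·21 3·7 7·3 21·1  f→[1+3+7+21]=32
[q^22] f(1)=1,f(2)=2,f(11)=11,f(22)=22 ⇒ 36
q^23  k|23↦f(k): 23:23 1:1  a_23=24
q^24  k|24↦f(k): 1:1 2:2 3:3 4:4 6:6 8:8 12:12 24:24  a_24=60
n=25: 1·25 5·5 25·1  f→[1+5+25]=31
n=26: 26·1 13·2 2·13 1·26  f→[26+13+2+1]=42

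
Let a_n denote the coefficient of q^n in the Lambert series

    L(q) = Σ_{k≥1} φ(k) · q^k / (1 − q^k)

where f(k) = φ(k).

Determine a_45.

q^45  k|45↦φ(k): 45:24 15:8 9:6 5:4 3:2 1:1  a_45=45

a_45 = 45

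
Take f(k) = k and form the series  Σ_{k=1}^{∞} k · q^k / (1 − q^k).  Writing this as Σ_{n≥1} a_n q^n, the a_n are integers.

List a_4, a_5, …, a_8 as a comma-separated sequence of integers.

7, 6, 12, 8, 15

n=4: 4·1 2·2 1·4  f→[4+2+1]=7
[q^5] f(5)=5,f(1)=1 ⇒ 6
n=6: 6·1 3·2 2·3 1·6  f→[6+3+2+1]=12
n=7: 7·1 1·7  f→[7+1]=8
d|8:{1,2,4,8}  Σf=1+2+4+8=15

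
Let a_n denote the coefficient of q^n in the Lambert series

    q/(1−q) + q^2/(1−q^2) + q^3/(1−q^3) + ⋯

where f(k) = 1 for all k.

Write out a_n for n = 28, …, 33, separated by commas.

6, 2, 8, 2, 6, 4

n=28: 28·1 14·2 7·4 4·7 2·14 1·28  f→[1+1+1+1+1+1]=6
d|29:{29,1}  Σf=1+1=2
[q^30] f(1)=1,f(2)=1,f(3)=1,f(5)=1,f(6)=1,f(10)=1,f(15)=1,f(30)=1 ⇒ 8
q^31  k|31↦f(k): 31:1 1:1  a_31=2
[q^32] f(32)=1,f(16)=1,f(8)=1,f(4)=1,f(2)=1,f(1)=1 ⇒ 6
d|33:{33,11,3,1}  Σf=1+1+1+1=4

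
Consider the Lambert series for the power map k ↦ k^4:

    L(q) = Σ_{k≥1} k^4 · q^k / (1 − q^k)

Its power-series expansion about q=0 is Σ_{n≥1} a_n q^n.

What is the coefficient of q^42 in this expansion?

a_42 = 3348388

[q^42] f(1)=1,f(2)=16,f(3)=81,f(6)=1296,f(7)=2401,f(14)=38416,f(21)=194481,f(42)=3111696 ⇒ 3348388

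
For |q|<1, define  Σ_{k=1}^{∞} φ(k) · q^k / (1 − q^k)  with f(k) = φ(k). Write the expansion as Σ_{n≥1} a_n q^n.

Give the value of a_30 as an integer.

d|30:{30,15,10,6,5,3,2,1}  Σφ=8+8+4+2+4+2+1+1=30

a_30 = 30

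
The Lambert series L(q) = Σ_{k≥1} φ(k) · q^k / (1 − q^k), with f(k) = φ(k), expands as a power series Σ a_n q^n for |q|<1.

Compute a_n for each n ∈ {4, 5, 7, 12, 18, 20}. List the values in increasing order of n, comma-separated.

q^4  k|4↦φ(k): 4:2 2:1 1:1  a_4=4
[q^5] φ(1)=1,φ(5)=4 ⇒ 5
[q^7] φ(1)=1,φ(7)=6 ⇒ 7
[q^12] φ(12)=4,φ(6)=2,φ(4)=2,φ(3)=2,φ(2)=1,φ(1)=1 ⇒ 12
d|18:{1,2,3,6,9,18}  Σφ=1+1+2+2+6+6=18
d|20:{20,10,5,4,2,1}  Σφ=8+4+4+2+1+1=20

4, 5, 7, 12, 18, 20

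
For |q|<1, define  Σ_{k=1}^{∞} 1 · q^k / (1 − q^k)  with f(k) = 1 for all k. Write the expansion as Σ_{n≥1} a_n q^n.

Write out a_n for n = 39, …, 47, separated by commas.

4, 8, 2, 8, 2, 6, 6, 4, 2

q^39  k|39↦f(k): 39:1 13:1 3:1 1:1  a_39=4
n=40: 40·1 20·2 10·4 8·5 5·8 4·10 2·20 1·40  f→[1+1+1+1+1+1+1+1]=8
n=41: 41·1 1·41  f→[1+1]=2
q^42  k|42↦f(k): 1:1 2:1 3:1 6:1 7:1 14:1 21:1 42:1  a_42=8
q^43  k|43↦f(k): 43:1 1:1  a_43=2
[q^44] f(44)=1,f(22)=1,f(11)=1,f(4)=1,f(2)=1,f(1)=1 ⇒ 6
n=45: 45·1 15·3 9·5 5·9 3·15 1·45  f→[1+1+1+1+1+1]=6
[q^46] f(46)=1,f(23)=1,f(2)=1,f(1)=1 ⇒ 4
[q^47] f(47)=1,f(1)=1 ⇒ 2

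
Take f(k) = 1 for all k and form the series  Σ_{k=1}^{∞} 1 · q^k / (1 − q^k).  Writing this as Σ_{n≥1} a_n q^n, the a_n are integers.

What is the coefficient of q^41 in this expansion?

a_41 = 2

n=41: 1·41 41·1  f→[1+1]=2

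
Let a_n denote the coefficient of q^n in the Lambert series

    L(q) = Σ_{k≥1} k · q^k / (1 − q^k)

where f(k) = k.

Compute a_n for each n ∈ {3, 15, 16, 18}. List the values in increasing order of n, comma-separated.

q^3  k|3↦f(k): 3:3 1:1  a_3=4
[q^15] f(1)=1,f(3)=3,f(5)=5,f(15)=15 ⇒ 24
[q^16] f(1)=1,f(2)=2,f(4)=4,f(8)=8,f(16)=16 ⇒ 31
q^18  k|18↦f(k): 18:18 9:9 6:6 3:3 2:2 1:1  a_18=39

4, 24, 31, 39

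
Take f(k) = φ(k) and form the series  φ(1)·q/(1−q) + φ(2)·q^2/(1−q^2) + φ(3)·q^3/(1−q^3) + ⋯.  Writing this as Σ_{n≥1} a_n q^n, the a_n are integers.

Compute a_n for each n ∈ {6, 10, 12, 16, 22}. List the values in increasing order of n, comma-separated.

n=6: 1·6 2·3 3·2 6·1  φ→[1+1+2+2]=6
[q^10] φ(10)=4,φ(5)=4,φ(2)=1,φ(1)=1 ⇒ 10
n=12: 1·12 2·6 3·4 4·3 6·2 12·1  φ→[1+1+2+2+2+4]=12
d|16:{16,8,4,2,1}  Σφ=8+4+2+1+1=16
n=22: 1·22 2·11 11·2 22·1  φ→[1+1+10+10]=22

6, 10, 12, 16, 22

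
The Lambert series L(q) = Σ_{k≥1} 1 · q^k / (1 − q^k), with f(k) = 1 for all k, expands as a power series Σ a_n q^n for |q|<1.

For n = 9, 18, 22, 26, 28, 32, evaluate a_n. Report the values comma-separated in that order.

3, 6, 4, 4, 6, 6

d|9:{9,3,1}  Σf=1+1+1=3
n=18: 18·1 9·2 6·3 3·6 2·9 1·18  f→[1+1+1+1+1+1]=6
[q^22] f(22)=1,f(11)=1,f(2)=1,f(1)=1 ⇒ 4
n=26: 26·1 13·2 2·13 1·26  f→[1+1+1+1]=4
[q^28] f(1)=1,f(2)=1,f(4)=1,f(7)=1,f(14)=1,f(28)=1 ⇒ 6
d|32:{1,2,4,8,16,32}  Σf=1+1+1+1+1+1=6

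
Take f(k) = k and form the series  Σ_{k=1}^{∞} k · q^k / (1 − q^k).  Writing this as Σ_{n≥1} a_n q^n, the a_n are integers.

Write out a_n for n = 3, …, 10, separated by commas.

d|3:{1,3}  Σf=1+3=4
n=4: 1·4 2·2 4·1  f→[1+2+4]=7
q^5  k|5↦f(k): 5:5 1:1  a_5=6
n=6: 6·1 3·2 2·3 1·6  f→[6+3+2+1]=12
d|7:{7,1}  Σf=7+1=8
q^8  k|8↦f(k): 1:1 2:2 4:4 8:8  a_8=15
d|9:{1,3,9}  Σf=1+3+9=13
d|10:{10,5,2,1}  Σf=10+5+2+1=18

4, 7, 6, 12, 8, 15, 13, 18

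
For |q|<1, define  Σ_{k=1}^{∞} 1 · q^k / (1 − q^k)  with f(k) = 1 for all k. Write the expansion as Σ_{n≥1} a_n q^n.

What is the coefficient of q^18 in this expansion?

q^18  k|18↦f(k): 1:1 2:1 3:1 6:1 9:1 18:1  a_18=6

a_18 = 6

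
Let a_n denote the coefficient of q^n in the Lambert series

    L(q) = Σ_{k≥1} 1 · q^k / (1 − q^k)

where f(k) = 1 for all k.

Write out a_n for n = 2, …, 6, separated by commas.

[q^2] f(2)=1,f(1)=1 ⇒ 2
[q^3] f(3)=1,f(1)=1 ⇒ 2
[q^4] f(1)=1,f(2)=1,f(4)=1 ⇒ 3
d|5:{5,1}  Σf=1+1=2
d|6:{1,2,3,6}  Σf=1+1+1+1=4

2, 2, 3, 2, 4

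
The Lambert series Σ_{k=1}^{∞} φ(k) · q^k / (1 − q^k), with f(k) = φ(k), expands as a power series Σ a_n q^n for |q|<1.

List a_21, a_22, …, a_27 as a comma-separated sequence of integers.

[q^21] φ(21)=12,φ(7)=6,φ(3)=2,φ(1)=1 ⇒ 21
d|22:{1,2,11,22}  Σφ=1+1+10+10=22
[q^23] φ(23)=22,φ(1)=1 ⇒ 23
n=24: 24·1 12·2 8·3 6·4 4·6 3·8 2·12 1·24  φ→[8+4+4+2+2+2+1+1]=24
n=25: 1·25 5·5 25·1  φ→[1+4+20]=25
d|26:{26,13,2,1}  Σφ=12+12+1+1=26
[q^27] φ(27)=18,φ(9)=6,φ(3)=2,φ(1)=1 ⇒ 27

21, 22, 23, 24, 25, 26, 27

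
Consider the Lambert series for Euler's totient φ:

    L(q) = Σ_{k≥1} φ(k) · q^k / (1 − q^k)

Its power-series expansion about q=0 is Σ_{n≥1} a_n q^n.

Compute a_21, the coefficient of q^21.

n=21: 21·1 7·3 3·7 1·21  φ→[12+6+2+1]=21

a_21 = 21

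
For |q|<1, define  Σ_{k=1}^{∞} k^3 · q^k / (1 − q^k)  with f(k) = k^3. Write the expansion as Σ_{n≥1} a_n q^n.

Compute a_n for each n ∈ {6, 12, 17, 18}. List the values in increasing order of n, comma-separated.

q^6  k|6↦f(k): 1:1 2:8 3:27 6:216  a_6=252
[q^12] f(12)=1728,f(6)=216,f(4)=64,f(3)=27,f(2)=8,f(1)=1 ⇒ 2044
q^17  k|17↦f(k): 17:4913 1:1  a_17=4914
[q^18] f(1)=1,f(2)=8,f(3)=27,f(6)=216,f(9)=729,f(18)=5832 ⇒ 6813

252, 2044, 4914, 6813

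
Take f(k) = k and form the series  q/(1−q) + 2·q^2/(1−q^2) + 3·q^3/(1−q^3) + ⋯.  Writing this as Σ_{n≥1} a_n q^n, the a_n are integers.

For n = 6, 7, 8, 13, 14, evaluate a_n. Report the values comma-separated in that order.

d|6:{1,2,3,6}  Σf=1+2+3+6=12
[q^7] f(1)=1,f(7)=7 ⇒ 8
[q^8] f(8)=8,f(4)=4,f(2)=2,f(1)=1 ⇒ 15
q^13  k|13↦f(k): 13:13 1:1  a_13=14
n=14: 1·14 2·7 7·2 14·1  f→[1+2+7+14]=24

12, 8, 15, 14, 24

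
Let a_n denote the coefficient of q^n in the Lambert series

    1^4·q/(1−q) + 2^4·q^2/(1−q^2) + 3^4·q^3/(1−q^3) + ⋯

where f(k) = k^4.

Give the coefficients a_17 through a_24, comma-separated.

d|17:{1,17}  Σf=1+83521=83522
[q^18] f(18)=104976,f(9)=6561,f(6)=1296,f(3)=81,f(2)=16,f(1)=1 ⇒ 112931
d|19:{19,1}  Σf=130321+1=130322
[q^20] f(20)=160000,f(10)=10000,f(5)=625,f(4)=256,f(2)=16,f(1)=1 ⇒ 170898
q^21  k|21↦f(k): 1:1 3:81 7:2401 21:194481  a_21=196964
d|22:{1,2,11,22}  Σf=1+16+14641+234256=248914
d|23:{23,1}  Σf=279841+1=279842
n=24: 24·1 12·2 8·3 6·4 4·6 3·8 2·12 1·24  f→[331776+20736+4096+1296+256+81+16+1]=358258

83522, 112931, 130322, 170898, 196964, 248914, 279842, 358258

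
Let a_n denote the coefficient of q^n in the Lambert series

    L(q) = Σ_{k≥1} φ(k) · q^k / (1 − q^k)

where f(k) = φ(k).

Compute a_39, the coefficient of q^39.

d|39:{39,13,3,1}  Σφ=24+12+2+1=39

a_39 = 39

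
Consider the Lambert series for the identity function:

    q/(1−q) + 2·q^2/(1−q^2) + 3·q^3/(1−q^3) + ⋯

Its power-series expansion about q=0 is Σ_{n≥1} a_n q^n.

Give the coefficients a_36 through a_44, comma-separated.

n=36: 36·1 18·2 12·3 9·4 6·6 4·9 3·12 2·18 1·36  f→[36+18+12+9+6+4+3+2+1]=91
q^37  k|37↦f(k): 37:37 1:1  a_37=38
[q^38] f(1)=1,f(2)=2,f(19)=19,f(38)=38 ⇒ 60
q^39  k|39↦f(k): 1:1 3:3 13:13 39:39  a_39=56
d|40:{1,2,4,5,8,10,20,40}  Σf=1+2+4+5+8+10+20+40=90
q^41  k|41↦f(k): 1:1 41:41  a_41=42
n=42: 1·42 2·21 3·14 6·7 7·6 14·3 21·2 42·1  f→[1+2+3+6+7+14+21+42]=96
d|43:{43,1}  Σf=43+1=44
[q^44] f(1)=1,f(2)=2,f(4)=4,f(11)=11,f(22)=22,f(44)=44 ⇒ 84

91, 38, 60, 56, 90, 42, 96, 44, 84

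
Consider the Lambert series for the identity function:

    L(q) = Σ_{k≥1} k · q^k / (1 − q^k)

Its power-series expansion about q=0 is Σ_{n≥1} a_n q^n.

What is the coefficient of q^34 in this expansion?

n=34: 34·1 17·2 2·17 1·34  f→[34+17+2+1]=54

a_34 = 54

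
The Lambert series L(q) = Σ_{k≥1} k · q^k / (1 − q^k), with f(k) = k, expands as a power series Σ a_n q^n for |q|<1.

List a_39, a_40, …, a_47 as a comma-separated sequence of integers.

q^39  k|39↦f(k): 1:1 3:3 13:13 39:39  a_39=56
d|40:{1,2,4,5,8,10,20,40}  Σf=1+2+4+5+8+10+20+40=90
n=41: 1·41 41·1  f→[1+41]=42
n=42: 1·42 2·21 3·14 6·7 7·6 14·3 21·2 42·1  f→[1+2+3+6+7+14+21+42]=96
n=43: 1·43 43·1  f→[1+43]=44
n=44: 1·44 2·22 4·11 11·4 22·2 44·1  f→[1+2+4+11+22+44]=84
q^45  k|45↦f(k): 45:45 15:15 9:9 5:5 3:3 1:1  a_45=78
n=46: 46·1 23·2 2·23 1·46  f→[46+23+2+1]=72
d|47:{1,47}  Σf=1+47=48

56, 90, 42, 96, 44, 84, 78, 72, 48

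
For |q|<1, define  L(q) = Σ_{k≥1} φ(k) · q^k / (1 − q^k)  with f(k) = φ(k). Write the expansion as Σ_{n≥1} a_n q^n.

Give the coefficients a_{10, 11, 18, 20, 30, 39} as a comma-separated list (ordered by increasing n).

q^10  k|10↦φ(k): 1:1 2:1 5:4 10:4  a_10=10
[q^11] φ(1)=1,φ(11)=10 ⇒ 11
q^18  k|18↦φ(k): 18:6 9:6 6:2 3:2 2:1 1:1  a_18=18
[q^20] φ(1)=1,φ(2)=1,φ(4)=2,φ(5)=4,φ(10)=4,φ(20)=8 ⇒ 20
q^30  k|30↦φ(k): 30:8 15:8 10:4 6:2 5:4 3:2 2:1 1:1  a_30=30
d|39:{1,3,13,39}  Σφ=1+2+12+24=39

10, 11, 18, 20, 30, 39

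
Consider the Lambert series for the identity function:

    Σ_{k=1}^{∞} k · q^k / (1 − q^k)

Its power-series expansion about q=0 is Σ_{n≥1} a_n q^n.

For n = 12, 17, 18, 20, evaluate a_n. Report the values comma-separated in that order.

28, 18, 39, 42

q^12  k|12↦f(k): 1:1 2:2 3:3 4:4 6:6 12:12  a_12=28
[q^17] f(17)=17,f(1)=1 ⇒ 18
q^18  k|18↦f(k): 18:18 9:9 6:6 3:3 2:2 1:1  a_18=39
d|20:{1,2,4,5,10,20}  Σf=1+2+4+5+10+20=42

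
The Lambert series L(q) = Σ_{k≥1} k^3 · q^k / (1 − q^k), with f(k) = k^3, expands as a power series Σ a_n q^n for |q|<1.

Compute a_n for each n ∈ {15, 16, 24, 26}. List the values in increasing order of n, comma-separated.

q^15  k|15↦f(k): 15:3375 5:125 3:27 1:1  a_15=3528
n=16: 1·16 2·8 4·4 8·2 16·1  f→[1+8+64+512+4096]=4681
n=24: 24·1 12·2 8·3 6·4 4·6 3·8 2·12 1·24  f→[13824+1728+512+216+64+27+8+1]=16380
d|26:{26,13,2,1}  Σf=17576+2197+8+1=19782

3528, 4681, 16380, 19782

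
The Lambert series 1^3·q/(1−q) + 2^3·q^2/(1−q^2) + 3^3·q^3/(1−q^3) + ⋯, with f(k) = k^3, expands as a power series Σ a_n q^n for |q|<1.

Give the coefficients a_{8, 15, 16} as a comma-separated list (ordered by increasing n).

q^8  k|8↦f(k): 1:1 2:8 4:64 8:512  a_8=585
q^15  k|15↦f(k): 15:3375 5:125 3:27 1:1  a_15=3528
[q^16] f(1)=1,f(2)=8,f(4)=64,f(8)=512,f(16)=4096 ⇒ 4681

585, 3528, 4681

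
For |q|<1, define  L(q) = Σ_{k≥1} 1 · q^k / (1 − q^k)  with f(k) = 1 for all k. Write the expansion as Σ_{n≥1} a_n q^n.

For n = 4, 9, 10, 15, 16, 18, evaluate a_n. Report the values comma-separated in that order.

q^4  k|4↦f(k): 4:1 2:1 1:1  a_4=3
[q^9] f(1)=1,f(3)=1,f(9)=1 ⇒ 3
d|10:{1,2,5,10}  Σf=1+1+1+1=4
d|15:{15,5,3,1}  Σf=1+1+1+1=4
q^16  k|16↦f(k): 1:1 2:1 4:1 8:1 16:1  a_16=5
q^18  k|18↦f(k): 1:1 2:1 3:1 6:1 9:1 18:1  a_18=6

3, 3, 4, 4, 5, 6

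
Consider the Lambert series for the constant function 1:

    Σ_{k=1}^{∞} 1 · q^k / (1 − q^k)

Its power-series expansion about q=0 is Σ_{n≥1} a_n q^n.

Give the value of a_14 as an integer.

q^14  k|14↦f(k): 14:1 7:1 2:1 1:1  a_14=4

a_14 = 4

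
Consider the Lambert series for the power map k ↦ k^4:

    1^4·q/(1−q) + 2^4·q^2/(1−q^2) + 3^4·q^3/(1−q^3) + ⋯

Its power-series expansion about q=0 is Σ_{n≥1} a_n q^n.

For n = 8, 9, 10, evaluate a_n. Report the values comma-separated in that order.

4369, 6643, 10642

q^8  k|8↦f(k): 1:1 2:16 4:256 8:4096  a_8=4369
q^9  k|9↦f(k): 1:1 3:81 9:6561  a_9=6643
[q^10] f(10)=10000,f(5)=625,f(2)=16,f(1)=1 ⇒ 10642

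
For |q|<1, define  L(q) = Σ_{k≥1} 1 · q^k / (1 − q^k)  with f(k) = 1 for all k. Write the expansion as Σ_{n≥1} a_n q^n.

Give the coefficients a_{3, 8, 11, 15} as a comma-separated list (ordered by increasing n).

2, 4, 2, 4

n=3: 3·1 1·3  f→[1+1]=2
q^8  k|8↦f(k): 8:1 4:1 2:1 1:1  a_8=4
d|11:{11,1}  Σf=1+1=2
q^15  k|15↦f(k): 15:1 5:1 3:1 1:1  a_15=4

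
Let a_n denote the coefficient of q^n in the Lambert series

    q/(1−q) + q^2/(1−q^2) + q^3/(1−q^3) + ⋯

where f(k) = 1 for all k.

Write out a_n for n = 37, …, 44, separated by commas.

2, 4, 4, 8, 2, 8, 2, 6

q^37  k|37↦f(k): 37:1 1:1  a_37=2
q^38  k|38↦f(k): 38:1 19:1 2:1 1:1  a_38=4
q^39  k|39↦f(k): 39:1 13:1 3:1 1:1  a_39=4
[q^40] f(40)=1,f(20)=1,f(10)=1,f(8)=1,f(5)=1,f(4)=1,f(2)=1,f(1)=1 ⇒ 8
[q^41] f(41)=1,f(1)=1 ⇒ 2
q^42  k|42↦f(k): 42:1 21:1 14:1 7:1 6:1 3:1 2:1 1:1  a_42=8
d|43:{1,43}  Σf=1+1=2
[q^44] f(44)=1,f(22)=1,f(11)=1,f(4)=1,f(2)=1,f(1)=1 ⇒ 6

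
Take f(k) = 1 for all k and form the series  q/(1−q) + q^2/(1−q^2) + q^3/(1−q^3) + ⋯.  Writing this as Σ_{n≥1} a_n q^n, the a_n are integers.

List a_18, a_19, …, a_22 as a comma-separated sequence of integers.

n=18: 18·1 9·2 6·3 3·6 2·9 1·18  f→[1+1+1+1+1+1]=6
n=19: 1·19 19·1  f→[1+1]=2
[q^20] f(1)=1,f(2)=1,f(4)=1,f(5)=1,f(10)=1,f(20)=1 ⇒ 6
q^21  k|21↦f(k): 21:1 7:1 3:1 1:1  a_21=4
[q^22] f(1)=1,f(2)=1,f(11)=1,f(22)=1 ⇒ 4

6, 2, 6, 4, 4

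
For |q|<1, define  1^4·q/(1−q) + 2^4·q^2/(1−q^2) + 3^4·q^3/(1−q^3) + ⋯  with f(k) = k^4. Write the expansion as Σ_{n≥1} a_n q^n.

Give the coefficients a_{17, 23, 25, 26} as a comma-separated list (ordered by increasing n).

83522, 279842, 391251, 485554

d|17:{17,1}  Σf=83521+1=83522
q^23  k|23↦f(k): 1:1 23:279841  a_23=279842
n=25: 1·25 5·5 25·1  f→[1+625+390625]=391251
d|26:{26,13,2,1}  Σf=456976+28561+16+1=485554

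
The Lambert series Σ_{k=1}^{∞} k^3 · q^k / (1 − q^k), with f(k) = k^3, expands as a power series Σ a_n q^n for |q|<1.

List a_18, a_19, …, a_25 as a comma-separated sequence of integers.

6813, 6860, 9198, 9632, 11988, 12168, 16380, 15751

q^18  k|18↦f(k): 1:1 2:8 3:27 6:216 9:729 18:5832  a_18=6813
q^19  k|19↦f(k): 19:6859 1:1  a_19=6860
n=20: 1·20 2·10 4·5 5·4 10·2 20·1  f→[1+8+64+125+1000+8000]=9198
q^21  k|21↦f(k): 21:9261 7:343 3:27 1:1  a_21=9632
q^22  k|22↦f(k): 1:1 2:8 11:1331 22:10648  a_22=11988
q^23  k|23↦f(k): 23:12167 1:1  a_23=12168
[q^24] f(1)=1,f(2)=8,f(3)=27,f(4)=64,f(6)=216,f(8)=512,f(12)=1728,f(24)=13824 ⇒ 16380
d|25:{1,5,25}  Σf=1+125+15625=15751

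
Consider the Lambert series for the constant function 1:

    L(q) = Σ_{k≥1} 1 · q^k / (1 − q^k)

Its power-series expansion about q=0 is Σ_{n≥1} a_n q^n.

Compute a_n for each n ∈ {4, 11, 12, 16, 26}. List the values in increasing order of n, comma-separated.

q^4  k|4↦f(k): 4:1 2:1 1:1  a_4=3
q^11  k|11↦f(k): 1:1 11:1  a_11=2
d|12:{1,2,3,4,6,12}  Σf=1+1+1+1+1+1=6
d|16:{1,2,4,8,16}  Σf=1+1+1+1+1=5
q^26  k|26↦f(k): 1:1 2:1 13:1 26:1  a_26=4

3, 2, 6, 5, 4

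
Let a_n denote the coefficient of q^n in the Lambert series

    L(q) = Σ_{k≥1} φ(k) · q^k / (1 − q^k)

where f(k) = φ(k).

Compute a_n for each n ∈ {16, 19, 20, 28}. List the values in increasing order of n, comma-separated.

n=16: 16·1 8·2 4·4 2·8 1·16  φ→[8+4+2+1+1]=16
d|19:{19,1}  Σφ=18+1=19
[q^20] φ(1)=1,φ(2)=1,φ(4)=2,φ(5)=4,φ(10)=4,φ(20)=8 ⇒ 20
[q^28] φ(1)=1,φ(2)=1,φ(4)=2,φ(7)=6,φ(14)=6,φ(28)=12 ⇒ 28

16, 19, 20, 28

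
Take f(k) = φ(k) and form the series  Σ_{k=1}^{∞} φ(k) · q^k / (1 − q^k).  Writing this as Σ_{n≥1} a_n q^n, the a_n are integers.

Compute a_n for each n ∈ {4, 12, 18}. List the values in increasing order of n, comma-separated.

n=4: 4·1 2·2 1·4  φ→[2+1+1]=4
n=12: 12·1 6·2 4·3 3·4 2·6 1·12  φ→[4+2+2+2+1+1]=12
d|18:{18,9,6,3,2,1}  Σφ=6+6+2+2+1+1=18

4, 12, 18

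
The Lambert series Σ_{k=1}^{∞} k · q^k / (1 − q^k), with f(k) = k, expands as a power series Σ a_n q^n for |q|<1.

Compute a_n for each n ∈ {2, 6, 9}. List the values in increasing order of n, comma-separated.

3, 12, 13

[q^2] f(2)=2,f(1)=1 ⇒ 3
[q^6] f(1)=1,f(2)=2,f(3)=3,f(6)=6 ⇒ 12
n=9: 1·9 3·3 9·1  f→[1+3+9]=13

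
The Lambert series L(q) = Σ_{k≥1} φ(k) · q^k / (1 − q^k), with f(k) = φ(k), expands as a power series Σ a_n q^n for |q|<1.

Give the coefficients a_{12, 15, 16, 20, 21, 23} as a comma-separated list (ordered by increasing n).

n=12: 12·1 6·2 4·3 3·4 2·6 1·12  φ→[4+2+2+2+1+1]=12
n=15: 1·15 3·5 5·3 15·1  φ→[1+2+4+8]=15
n=16: 1·16 2·8 4·4 8·2 16·1  φ→[1+1+2+4+8]=16
[q^20] φ(1)=1,φ(2)=1,φ(4)=2,φ(5)=4,φ(10)=4,φ(20)=8 ⇒ 20
q^21  k|21↦φ(k): 1:1 3:2 7:6 21:12  a_21=21
q^23  k|23↦φ(k): 23:22 1:1  a_23=23

12, 15, 16, 20, 21, 23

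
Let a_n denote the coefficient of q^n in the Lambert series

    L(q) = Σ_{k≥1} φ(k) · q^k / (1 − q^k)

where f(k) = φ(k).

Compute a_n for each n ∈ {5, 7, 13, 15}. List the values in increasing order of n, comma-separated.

d|5:{1,5}  Σφ=1+4=5
d|7:{7,1}  Σφ=6+1=7
[q^13] φ(13)=12,φ(1)=1 ⇒ 13
[q^15] φ(15)=8,φ(5)=4,φ(3)=2,φ(1)=1 ⇒ 15

5, 7, 13, 15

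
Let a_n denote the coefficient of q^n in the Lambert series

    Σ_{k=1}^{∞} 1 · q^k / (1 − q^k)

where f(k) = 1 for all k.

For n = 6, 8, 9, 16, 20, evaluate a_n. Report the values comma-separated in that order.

4, 4, 3, 5, 6

n=6: 1·6 2·3 3·2 6·1  f→[1+1+1+1]=4
n=8: 1·8 2·4 4·2 8·1  f→[1+1+1+1]=4
n=9: 9·1 3·3 1·9  f→[1+1+1]=3
q^16  k|16↦f(k): 16:1 8:1 4:1 2:1 1:1  a_16=5
n=20: 1·20 2·10 4·5 5·4 10·2 20·1  f→[1+1+1+1+1+1]=6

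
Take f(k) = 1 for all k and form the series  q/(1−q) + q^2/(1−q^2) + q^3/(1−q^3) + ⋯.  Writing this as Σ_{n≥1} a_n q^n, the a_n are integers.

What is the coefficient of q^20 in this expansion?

a_20 = 6

d|20:{1,2,4,5,10,20}  Σf=1+1+1+1+1+1=6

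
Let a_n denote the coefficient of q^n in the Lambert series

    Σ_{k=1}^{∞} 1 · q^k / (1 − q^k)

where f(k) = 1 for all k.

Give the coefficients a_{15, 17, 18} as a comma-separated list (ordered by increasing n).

4, 2, 6

n=15: 15·1 5·3 3·5 1·15  f→[1+1+1+1]=4
n=17: 17·1 1·17  f→[1+1]=2
d|18:{18,9,6,3,2,1}  Σf=1+1+1+1+1+1=6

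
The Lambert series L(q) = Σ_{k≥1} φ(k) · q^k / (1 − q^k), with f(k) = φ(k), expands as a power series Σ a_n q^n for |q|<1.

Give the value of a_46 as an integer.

[q^46] φ(1)=1,φ(2)=1,φ(23)=22,φ(46)=22 ⇒ 46

a_46 = 46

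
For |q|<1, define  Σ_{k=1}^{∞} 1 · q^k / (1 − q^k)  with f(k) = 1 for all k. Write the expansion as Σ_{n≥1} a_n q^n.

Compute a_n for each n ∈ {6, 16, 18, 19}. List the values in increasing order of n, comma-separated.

d|6:{6,3,2,1}  Σf=1+1+1+1=4
n=16: 1·16 2·8 4·4 8·2 16·1  f→[1+1+1+1+1]=5
q^18  k|18↦f(k): 1:1 2:1 3:1 6:1 9:1 18:1  a_18=6
[q^19] f(1)=1,f(19)=1 ⇒ 2

4, 5, 6, 2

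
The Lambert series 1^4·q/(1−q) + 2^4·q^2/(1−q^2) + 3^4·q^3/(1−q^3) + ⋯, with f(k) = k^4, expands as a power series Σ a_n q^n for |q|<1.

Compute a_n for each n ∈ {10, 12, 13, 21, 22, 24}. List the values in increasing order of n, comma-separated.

d|10:{10,5,2,1}  Σf=10000+625+16+1=10642
n=12: 1·12 2·6 3·4 4·3 6·2 12·1  f→[1+16+81+256+1296+20736]=22386
q^13  k|13↦f(k): 1:1 13:28561  a_13=28562
[q^21] f(1)=1,f(3)=81,f(7)=2401,f(21)=194481 ⇒ 196964
d|22:{22,11,2,1}  Σf=234256+14641+16+1=248914
q^24  k|24↦f(k): 1:1 2:16 3:81 4:256 6:1296 8:4096 12:20736 24:331776  a_24=358258

10642, 22386, 28562, 196964, 248914, 358258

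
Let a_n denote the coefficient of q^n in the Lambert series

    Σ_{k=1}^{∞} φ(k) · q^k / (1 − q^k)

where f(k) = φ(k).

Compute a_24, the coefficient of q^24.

d|24:{24,12,8,6,4,3,2,1}  Σφ=8+4+4+2+2+2+1+1=24

a_24 = 24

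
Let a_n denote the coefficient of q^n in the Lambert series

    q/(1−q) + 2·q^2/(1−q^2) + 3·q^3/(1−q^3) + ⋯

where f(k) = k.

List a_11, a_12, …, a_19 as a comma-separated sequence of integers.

q^11  k|11↦f(k): 1:1 11:11  a_11=12
q^12  k|12↦f(k): 1:1 2:2 3:3 4:4 6:6 12:12  a_12=28
[q^13] f(13)=13,f(1)=1 ⇒ 14
n=14: 1·14 2·7 7·2 14·1  f→[1+2+7+14]=24
[q^15] f(1)=1,f(3)=3,f(5)=5,f(15)=15 ⇒ 24
d|16:{16,8,4,2,1}  Σf=16+8+4+2+1=31
d|17:{1,17}  Σf=1+17=18
n=18: 18·1 9·2 6·3 3·6 2·9 1·18  f→[18+9+6+3+2+1]=39
q^19  k|19↦f(k): 19:19 1:1  a_19=20

12, 28, 14, 24, 24, 31, 18, 39, 20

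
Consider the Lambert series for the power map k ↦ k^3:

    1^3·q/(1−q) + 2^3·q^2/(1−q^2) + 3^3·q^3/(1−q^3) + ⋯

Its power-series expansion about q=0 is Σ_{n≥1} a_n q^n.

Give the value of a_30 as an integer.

n=30: 30·1 15·2 10·3 6·5 5·6 3·10 2·15 1·30  f→[27000+3375+1000+216+125+27+8+1]=31752

a_30 = 31752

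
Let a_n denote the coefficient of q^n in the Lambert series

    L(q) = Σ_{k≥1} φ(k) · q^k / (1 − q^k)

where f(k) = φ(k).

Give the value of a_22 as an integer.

q^22  k|22↦φ(k): 1:1 2:1 11:10 22:10  a_22=22

a_22 = 22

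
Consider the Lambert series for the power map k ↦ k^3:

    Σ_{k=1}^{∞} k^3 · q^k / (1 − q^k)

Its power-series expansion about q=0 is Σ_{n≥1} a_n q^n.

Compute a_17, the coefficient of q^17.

d|17:{17,1}  Σf=4913+1=4914

a_17 = 4914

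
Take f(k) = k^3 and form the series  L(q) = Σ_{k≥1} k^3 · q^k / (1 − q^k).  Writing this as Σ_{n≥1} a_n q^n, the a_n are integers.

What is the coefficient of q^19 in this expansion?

a_19 = 6860

[q^19] f(1)=1,f(19)=6859 ⇒ 6860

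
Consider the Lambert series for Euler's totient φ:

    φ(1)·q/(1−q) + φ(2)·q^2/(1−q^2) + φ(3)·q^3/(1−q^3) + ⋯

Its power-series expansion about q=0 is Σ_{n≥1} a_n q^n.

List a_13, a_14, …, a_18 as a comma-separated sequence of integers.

d|13:{1,13}  Σφ=1+12=13
n=14: 1·14 2·7 7·2 14·1  φ→[1+1+6+6]=14
q^15  k|15↦φ(k): 15:8 5:4 3:2 1:1  a_15=15
q^16  k|16↦φ(k): 16:8 8:4 4:2 2:1 1:1  a_16=16
d|17:{17,1}  Σφ=16+1=17
[q^18] φ(1)=1,φ(2)=1,φ(3)=2,φ(6)=2,φ(9)=6,φ(18)=6 ⇒ 18

13, 14, 15, 16, 17, 18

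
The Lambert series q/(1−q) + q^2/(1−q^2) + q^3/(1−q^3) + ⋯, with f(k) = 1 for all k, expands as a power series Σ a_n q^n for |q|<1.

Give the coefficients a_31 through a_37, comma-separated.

n=31: 1·31 31·1  f→[1+1]=2
n=32: 1·32 2·16 4·8 8·4 16·2 32·1  f→[1+1+1+1+1+1]=6
q^33  k|33↦f(k): 33:1 11:1 3:1 1:1  a_33=4
q^34  k|34↦f(k): 34:1 17:1 2:1 1:1  a_34=4
[q^35] f(35)=1,f(7)=1,f(5)=1,f(1)=1 ⇒ 4
d|36:{1,2,3,4,6,9,12,18,36}  Σf=1+1+1+1+1+1+1+1+1=9
q^37  k|37↦f(k): 1:1 37:1  a_37=2

2, 6, 4, 4, 4, 9, 2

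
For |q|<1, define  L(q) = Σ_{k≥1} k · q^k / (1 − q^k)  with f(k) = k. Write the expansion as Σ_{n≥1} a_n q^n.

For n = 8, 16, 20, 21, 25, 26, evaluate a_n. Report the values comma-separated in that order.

15, 31, 42, 32, 31, 42

d|8:{1,2,4,8}  Σf=1+2+4+8=15
q^16  k|16↦f(k): 1:1 2:2 4:4 8:8 16:16  a_16=31
n=20: 1·20 2·10 4·5 5·4 10·2 20·1  f→[1+2+4+5+10+20]=42
d|21:{21,7,3,1}  Σf=21+7+3+1=32
n=25: 1·25 5·5 25·1  f→[1+5+25]=31
[q^26] f(26)=26,f(13)=13,f(2)=2,f(1)=1 ⇒ 42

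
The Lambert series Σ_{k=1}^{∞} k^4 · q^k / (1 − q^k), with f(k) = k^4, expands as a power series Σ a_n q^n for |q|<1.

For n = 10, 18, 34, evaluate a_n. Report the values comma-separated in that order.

10642, 112931, 1419874

[q^10] f(10)=10000,f(5)=625,f(2)=16,f(1)=1 ⇒ 10642
[q^18] f(1)=1,f(2)=16,f(3)=81,f(6)=1296,f(9)=6561,f(18)=104976 ⇒ 112931
d|34:{34,17,2,1}  Σf=1336336+83521+16+1=1419874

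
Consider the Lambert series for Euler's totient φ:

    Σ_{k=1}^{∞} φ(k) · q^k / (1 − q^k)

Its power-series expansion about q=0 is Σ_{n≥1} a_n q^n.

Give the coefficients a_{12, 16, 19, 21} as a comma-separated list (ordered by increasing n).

n=12: 12·1 6·2 4·3 3·4 2·6 1·12  φ→[4+2+2+2+1+1]=12
[q^16] φ(1)=1,φ(2)=1,φ(4)=2,φ(8)=4,φ(16)=8 ⇒ 16
d|19:{1,19}  Σφ=1+18=19
n=21: 1·21 3·7 7·3 21·1  φ→[1+2+6+12]=21

12, 16, 19, 21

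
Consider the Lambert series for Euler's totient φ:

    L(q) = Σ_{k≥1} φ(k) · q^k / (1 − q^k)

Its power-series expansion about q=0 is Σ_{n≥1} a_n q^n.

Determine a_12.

q^12  k|12↦φ(k): 1:1 2:1 3:2 4:2 6:2 12:4  a_12=12

a_12 = 12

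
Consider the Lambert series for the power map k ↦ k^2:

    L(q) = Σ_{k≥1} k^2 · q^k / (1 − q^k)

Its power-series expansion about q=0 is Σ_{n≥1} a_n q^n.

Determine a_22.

d|22:{1,2,11,22}  Σf=1+4+121+484=610

a_22 = 610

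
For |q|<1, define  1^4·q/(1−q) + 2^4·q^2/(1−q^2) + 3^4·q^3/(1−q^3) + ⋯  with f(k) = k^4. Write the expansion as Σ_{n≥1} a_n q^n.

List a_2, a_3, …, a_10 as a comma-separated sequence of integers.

n=2: 1·2 2·1  f→[1+16]=17
n=3: 3·1 1·3  f→[81+1]=82
[q^4] f(4)=256,f(2)=16,f(1)=1 ⇒ 273
n=5: 5·1 1·5  f→[625+1]=626
q^6  k|6↦f(k): 1:1 2:16 3:81 6:1296  a_6=1394
[q^7] f(7)=2401,f(1)=1 ⇒ 2402
[q^8] f(8)=4096,f(4)=256,f(2)=16,f(1)=1 ⇒ 4369
n=9: 9·1 3·3 1·9  f→[6561+81+1]=6643
n=10: 1·10 2·5 5·2 10·1  f→[1+16+625+10000]=10642

17, 82, 273, 626, 1394, 2402, 4369, 6643, 10642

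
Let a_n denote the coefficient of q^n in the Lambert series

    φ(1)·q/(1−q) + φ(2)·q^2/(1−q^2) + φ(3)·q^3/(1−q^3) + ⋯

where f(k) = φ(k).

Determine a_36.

[q^36] φ(1)=1,φ(2)=1,φ(3)=2,φ(4)=2,φ(6)=2,φ(9)=6,φ(12)=4,φ(18)=6,φ(36)=12 ⇒ 36

a_36 = 36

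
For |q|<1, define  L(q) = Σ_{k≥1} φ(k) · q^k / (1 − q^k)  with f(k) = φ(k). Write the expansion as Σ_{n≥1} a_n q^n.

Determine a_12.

q^12  k|12↦φ(k): 1:1 2:1 3:2 4:2 6:2 12:4  a_12=12

a_12 = 12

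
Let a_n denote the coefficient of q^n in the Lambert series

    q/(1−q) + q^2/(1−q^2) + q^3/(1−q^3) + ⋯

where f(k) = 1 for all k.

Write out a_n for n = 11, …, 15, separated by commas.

2, 6, 2, 4, 4

[q^11] f(1)=1,f(11)=1 ⇒ 2
n=12: 1·12 2·6 3·4 4·3 6·2 12·1  f→[1+1+1+1+1+1]=6
n=13: 1·13 13·1  f→[1+1]=2
n=14: 1·14 2·7 7·2 14·1  f→[1+1+1+1]=4
[q^15] f(15)=1,f(5)=1,f(3)=1,f(1)=1 ⇒ 4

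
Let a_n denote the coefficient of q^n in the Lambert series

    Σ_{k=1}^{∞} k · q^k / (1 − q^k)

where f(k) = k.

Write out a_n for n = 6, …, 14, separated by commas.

12, 8, 15, 13, 18, 12, 28, 14, 24

d|6:{6,3,2,1}  Σf=6+3+2+1=12
d|7:{7,1}  Σf=7+1=8
q^8  k|8↦f(k): 1:1 2:2 4:4 8:8  a_8=15
[q^9] f(9)=9,f(3)=3,f(1)=1 ⇒ 13
n=10: 1·10 2·5 5·2 10·1  f→[1+2+5+10]=18
d|11:{1,11}  Σf=1+11=12
[q^12] f(1)=1,f(2)=2,f(3)=3,f(4)=4,f(6)=6,f(12)=12 ⇒ 28
q^13  k|13↦f(k): 1:1 13:13  a_13=14
q^14  k|14↦f(k): 1:1 2:2 7:7 14:14  a_14=24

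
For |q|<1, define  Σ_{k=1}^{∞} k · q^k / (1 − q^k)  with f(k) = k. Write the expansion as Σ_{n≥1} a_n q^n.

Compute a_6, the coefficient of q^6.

a_6 = 12

[q^6] f(1)=1,f(2)=2,f(3)=3,f(6)=6 ⇒ 12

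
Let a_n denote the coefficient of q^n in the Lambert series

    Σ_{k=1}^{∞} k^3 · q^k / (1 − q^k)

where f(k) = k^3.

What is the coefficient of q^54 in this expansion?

n=54: 54·1 27·2 18·3 9·6 6·9 3·18 2·27 1·54  f→[157464+19683+5832+729+216+27+8+1]=183960

a_54 = 183960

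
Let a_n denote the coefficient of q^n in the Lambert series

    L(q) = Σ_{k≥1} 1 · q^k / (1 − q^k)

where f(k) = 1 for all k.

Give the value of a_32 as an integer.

a_32 = 6

q^32  k|32↦f(k): 32:1 16:1 8:1 4:1 2:1 1:1  a_32=6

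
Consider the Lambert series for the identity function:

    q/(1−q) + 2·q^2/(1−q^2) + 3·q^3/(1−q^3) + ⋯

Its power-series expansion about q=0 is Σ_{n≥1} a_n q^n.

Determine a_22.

n=22: 22·1 11·2 2·11 1·22  f→[22+11+2+1]=36

a_22 = 36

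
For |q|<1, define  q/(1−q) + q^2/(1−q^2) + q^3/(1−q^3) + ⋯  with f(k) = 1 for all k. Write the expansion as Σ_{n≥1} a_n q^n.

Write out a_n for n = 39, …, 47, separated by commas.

4, 8, 2, 8, 2, 6, 6, 4, 2

q^39  k|39↦f(k): 39:1 13:1 3:1 1:1  a_39=4
[q^40] f(40)=1,f(20)=1,f(10)=1,f(8)=1,f(5)=1,f(4)=1,f(2)=1,f(1)=1 ⇒ 8
d|41:{1,41}  Σf=1+1=2
[q^42] f(42)=1,f(21)=1,f(14)=1,f(7)=1,f(6)=1,f(3)=1,f(2)=1,f(1)=1 ⇒ 8
q^43  k|43↦f(k): 43:1 1:1  a_43=2
n=44: 44·1 22·2 11·4 4·11 2·22 1·44  f→[1+1+1+1+1+1]=6
[q^45] f(45)=1,f(15)=1,f(9)=1,f(5)=1,f(3)=1,f(1)=1 ⇒ 6
q^46  k|46↦f(k): 1:1 2:1 23:1 46:1  a_46=4
n=47: 1·47 47·1  f→[1+1]=2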